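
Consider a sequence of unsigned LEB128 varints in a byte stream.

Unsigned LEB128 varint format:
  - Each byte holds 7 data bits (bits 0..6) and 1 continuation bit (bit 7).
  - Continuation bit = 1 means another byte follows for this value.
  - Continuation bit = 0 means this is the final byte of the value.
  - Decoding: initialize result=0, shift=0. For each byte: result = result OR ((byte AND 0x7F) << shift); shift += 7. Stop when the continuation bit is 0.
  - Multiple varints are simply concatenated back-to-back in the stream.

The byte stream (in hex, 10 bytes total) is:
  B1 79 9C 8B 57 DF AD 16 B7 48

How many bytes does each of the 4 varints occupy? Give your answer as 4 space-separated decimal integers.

Answer: 2 3 3 2

Derivation:
  byte[0]=0xB1 cont=1 payload=0x31=49: acc |= 49<<0 -> acc=49 shift=7
  byte[1]=0x79 cont=0 payload=0x79=121: acc |= 121<<7 -> acc=15537 shift=14 [end]
Varint 1: bytes[0:2] = B1 79 -> value 15537 (2 byte(s))
  byte[2]=0x9C cont=1 payload=0x1C=28: acc |= 28<<0 -> acc=28 shift=7
  byte[3]=0x8B cont=1 payload=0x0B=11: acc |= 11<<7 -> acc=1436 shift=14
  byte[4]=0x57 cont=0 payload=0x57=87: acc |= 87<<14 -> acc=1426844 shift=21 [end]
Varint 2: bytes[2:5] = 9C 8B 57 -> value 1426844 (3 byte(s))
  byte[5]=0xDF cont=1 payload=0x5F=95: acc |= 95<<0 -> acc=95 shift=7
  byte[6]=0xAD cont=1 payload=0x2D=45: acc |= 45<<7 -> acc=5855 shift=14
  byte[7]=0x16 cont=0 payload=0x16=22: acc |= 22<<14 -> acc=366303 shift=21 [end]
Varint 3: bytes[5:8] = DF AD 16 -> value 366303 (3 byte(s))
  byte[8]=0xB7 cont=1 payload=0x37=55: acc |= 55<<0 -> acc=55 shift=7
  byte[9]=0x48 cont=0 payload=0x48=72: acc |= 72<<7 -> acc=9271 shift=14 [end]
Varint 4: bytes[8:10] = B7 48 -> value 9271 (2 byte(s))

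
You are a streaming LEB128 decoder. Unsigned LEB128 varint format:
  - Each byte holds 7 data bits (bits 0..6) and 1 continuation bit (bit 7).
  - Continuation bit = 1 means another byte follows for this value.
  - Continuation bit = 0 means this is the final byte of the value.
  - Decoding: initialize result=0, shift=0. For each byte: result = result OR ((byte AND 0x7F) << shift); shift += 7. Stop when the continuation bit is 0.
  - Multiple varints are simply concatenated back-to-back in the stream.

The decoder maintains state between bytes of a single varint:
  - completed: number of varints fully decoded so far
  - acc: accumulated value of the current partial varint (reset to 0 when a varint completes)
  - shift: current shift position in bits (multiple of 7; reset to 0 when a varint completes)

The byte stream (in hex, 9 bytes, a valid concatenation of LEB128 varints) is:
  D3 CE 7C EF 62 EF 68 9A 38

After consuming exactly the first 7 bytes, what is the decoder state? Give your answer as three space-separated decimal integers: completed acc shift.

Answer: 3 0 0

Derivation:
byte[0]=0xD3 cont=1 payload=0x53: acc |= 83<<0 -> completed=0 acc=83 shift=7
byte[1]=0xCE cont=1 payload=0x4E: acc |= 78<<7 -> completed=0 acc=10067 shift=14
byte[2]=0x7C cont=0 payload=0x7C: varint #1 complete (value=2041683); reset -> completed=1 acc=0 shift=0
byte[3]=0xEF cont=1 payload=0x6F: acc |= 111<<0 -> completed=1 acc=111 shift=7
byte[4]=0x62 cont=0 payload=0x62: varint #2 complete (value=12655); reset -> completed=2 acc=0 shift=0
byte[5]=0xEF cont=1 payload=0x6F: acc |= 111<<0 -> completed=2 acc=111 shift=7
byte[6]=0x68 cont=0 payload=0x68: varint #3 complete (value=13423); reset -> completed=3 acc=0 shift=0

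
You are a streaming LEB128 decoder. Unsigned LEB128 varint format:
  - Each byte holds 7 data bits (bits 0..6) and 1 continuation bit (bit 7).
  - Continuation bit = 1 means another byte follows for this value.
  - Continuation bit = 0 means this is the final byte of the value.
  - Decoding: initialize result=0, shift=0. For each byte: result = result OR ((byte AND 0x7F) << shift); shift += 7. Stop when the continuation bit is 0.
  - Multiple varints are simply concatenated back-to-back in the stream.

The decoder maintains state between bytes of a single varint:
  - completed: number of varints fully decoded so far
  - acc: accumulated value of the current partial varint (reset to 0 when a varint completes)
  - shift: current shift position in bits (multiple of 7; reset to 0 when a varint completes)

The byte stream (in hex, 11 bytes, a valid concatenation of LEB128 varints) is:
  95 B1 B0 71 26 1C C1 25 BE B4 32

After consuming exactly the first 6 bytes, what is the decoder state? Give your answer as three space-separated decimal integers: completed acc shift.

Answer: 3 0 0

Derivation:
byte[0]=0x95 cont=1 payload=0x15: acc |= 21<<0 -> completed=0 acc=21 shift=7
byte[1]=0xB1 cont=1 payload=0x31: acc |= 49<<7 -> completed=0 acc=6293 shift=14
byte[2]=0xB0 cont=1 payload=0x30: acc |= 48<<14 -> completed=0 acc=792725 shift=21
byte[3]=0x71 cont=0 payload=0x71: varint #1 complete (value=237770901); reset -> completed=1 acc=0 shift=0
byte[4]=0x26 cont=0 payload=0x26: varint #2 complete (value=38); reset -> completed=2 acc=0 shift=0
byte[5]=0x1C cont=0 payload=0x1C: varint #3 complete (value=28); reset -> completed=3 acc=0 shift=0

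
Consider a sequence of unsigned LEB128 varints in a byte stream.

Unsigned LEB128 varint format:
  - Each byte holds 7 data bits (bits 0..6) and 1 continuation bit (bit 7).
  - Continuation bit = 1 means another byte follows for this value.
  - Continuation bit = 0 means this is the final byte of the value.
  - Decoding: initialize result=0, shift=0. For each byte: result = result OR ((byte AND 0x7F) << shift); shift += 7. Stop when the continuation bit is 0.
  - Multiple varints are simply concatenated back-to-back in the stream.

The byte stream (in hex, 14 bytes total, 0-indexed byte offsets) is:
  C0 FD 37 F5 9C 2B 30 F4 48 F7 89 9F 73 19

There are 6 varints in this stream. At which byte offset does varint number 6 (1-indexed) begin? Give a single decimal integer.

  byte[0]=0xC0 cont=1 payload=0x40=64: acc |= 64<<0 -> acc=64 shift=7
  byte[1]=0xFD cont=1 payload=0x7D=125: acc |= 125<<7 -> acc=16064 shift=14
  byte[2]=0x37 cont=0 payload=0x37=55: acc |= 55<<14 -> acc=917184 shift=21 [end]
Varint 1: bytes[0:3] = C0 FD 37 -> value 917184 (3 byte(s))
  byte[3]=0xF5 cont=1 payload=0x75=117: acc |= 117<<0 -> acc=117 shift=7
  byte[4]=0x9C cont=1 payload=0x1C=28: acc |= 28<<7 -> acc=3701 shift=14
  byte[5]=0x2B cont=0 payload=0x2B=43: acc |= 43<<14 -> acc=708213 shift=21 [end]
Varint 2: bytes[3:6] = F5 9C 2B -> value 708213 (3 byte(s))
  byte[6]=0x30 cont=0 payload=0x30=48: acc |= 48<<0 -> acc=48 shift=7 [end]
Varint 3: bytes[6:7] = 30 -> value 48 (1 byte(s))
  byte[7]=0xF4 cont=1 payload=0x74=116: acc |= 116<<0 -> acc=116 shift=7
  byte[8]=0x48 cont=0 payload=0x48=72: acc |= 72<<7 -> acc=9332 shift=14 [end]
Varint 4: bytes[7:9] = F4 48 -> value 9332 (2 byte(s))
  byte[9]=0xF7 cont=1 payload=0x77=119: acc |= 119<<0 -> acc=119 shift=7
  byte[10]=0x89 cont=1 payload=0x09=9: acc |= 9<<7 -> acc=1271 shift=14
  byte[11]=0x9F cont=1 payload=0x1F=31: acc |= 31<<14 -> acc=509175 shift=21
  byte[12]=0x73 cont=0 payload=0x73=115: acc |= 115<<21 -> acc=241681655 shift=28 [end]
Varint 5: bytes[9:13] = F7 89 9F 73 -> value 241681655 (4 byte(s))
  byte[13]=0x19 cont=0 payload=0x19=25: acc |= 25<<0 -> acc=25 shift=7 [end]
Varint 6: bytes[13:14] = 19 -> value 25 (1 byte(s))

Answer: 13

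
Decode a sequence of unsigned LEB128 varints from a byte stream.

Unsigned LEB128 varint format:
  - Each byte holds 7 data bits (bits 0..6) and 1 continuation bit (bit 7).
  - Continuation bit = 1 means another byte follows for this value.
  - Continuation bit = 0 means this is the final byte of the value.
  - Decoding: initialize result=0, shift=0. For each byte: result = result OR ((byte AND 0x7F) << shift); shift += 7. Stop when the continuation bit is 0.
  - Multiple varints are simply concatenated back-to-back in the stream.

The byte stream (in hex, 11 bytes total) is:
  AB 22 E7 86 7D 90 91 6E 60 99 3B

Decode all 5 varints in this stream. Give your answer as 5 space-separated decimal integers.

Answer: 4395 2048871 1804432 96 7577

Derivation:
  byte[0]=0xAB cont=1 payload=0x2B=43: acc |= 43<<0 -> acc=43 shift=7
  byte[1]=0x22 cont=0 payload=0x22=34: acc |= 34<<7 -> acc=4395 shift=14 [end]
Varint 1: bytes[0:2] = AB 22 -> value 4395 (2 byte(s))
  byte[2]=0xE7 cont=1 payload=0x67=103: acc |= 103<<0 -> acc=103 shift=7
  byte[3]=0x86 cont=1 payload=0x06=6: acc |= 6<<7 -> acc=871 shift=14
  byte[4]=0x7D cont=0 payload=0x7D=125: acc |= 125<<14 -> acc=2048871 shift=21 [end]
Varint 2: bytes[2:5] = E7 86 7D -> value 2048871 (3 byte(s))
  byte[5]=0x90 cont=1 payload=0x10=16: acc |= 16<<0 -> acc=16 shift=7
  byte[6]=0x91 cont=1 payload=0x11=17: acc |= 17<<7 -> acc=2192 shift=14
  byte[7]=0x6E cont=0 payload=0x6E=110: acc |= 110<<14 -> acc=1804432 shift=21 [end]
Varint 3: bytes[5:8] = 90 91 6E -> value 1804432 (3 byte(s))
  byte[8]=0x60 cont=0 payload=0x60=96: acc |= 96<<0 -> acc=96 shift=7 [end]
Varint 4: bytes[8:9] = 60 -> value 96 (1 byte(s))
  byte[9]=0x99 cont=1 payload=0x19=25: acc |= 25<<0 -> acc=25 shift=7
  byte[10]=0x3B cont=0 payload=0x3B=59: acc |= 59<<7 -> acc=7577 shift=14 [end]
Varint 5: bytes[9:11] = 99 3B -> value 7577 (2 byte(s))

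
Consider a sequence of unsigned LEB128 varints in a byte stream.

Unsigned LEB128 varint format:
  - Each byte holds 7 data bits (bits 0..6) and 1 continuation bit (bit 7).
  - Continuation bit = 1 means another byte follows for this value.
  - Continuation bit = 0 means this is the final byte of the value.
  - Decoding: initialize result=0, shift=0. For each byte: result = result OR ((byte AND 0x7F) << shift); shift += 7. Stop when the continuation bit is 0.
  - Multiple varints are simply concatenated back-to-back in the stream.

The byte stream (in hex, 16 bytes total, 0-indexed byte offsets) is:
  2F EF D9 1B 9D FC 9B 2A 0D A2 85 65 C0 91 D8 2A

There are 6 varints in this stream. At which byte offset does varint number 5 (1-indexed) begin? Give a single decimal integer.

Answer: 9

Derivation:
  byte[0]=0x2F cont=0 payload=0x2F=47: acc |= 47<<0 -> acc=47 shift=7 [end]
Varint 1: bytes[0:1] = 2F -> value 47 (1 byte(s))
  byte[1]=0xEF cont=1 payload=0x6F=111: acc |= 111<<0 -> acc=111 shift=7
  byte[2]=0xD9 cont=1 payload=0x59=89: acc |= 89<<7 -> acc=11503 shift=14
  byte[3]=0x1B cont=0 payload=0x1B=27: acc |= 27<<14 -> acc=453871 shift=21 [end]
Varint 2: bytes[1:4] = EF D9 1B -> value 453871 (3 byte(s))
  byte[4]=0x9D cont=1 payload=0x1D=29: acc |= 29<<0 -> acc=29 shift=7
  byte[5]=0xFC cont=1 payload=0x7C=124: acc |= 124<<7 -> acc=15901 shift=14
  byte[6]=0x9B cont=1 payload=0x1B=27: acc |= 27<<14 -> acc=458269 shift=21
  byte[7]=0x2A cont=0 payload=0x2A=42: acc |= 42<<21 -> acc=88538653 shift=28 [end]
Varint 3: bytes[4:8] = 9D FC 9B 2A -> value 88538653 (4 byte(s))
  byte[8]=0x0D cont=0 payload=0x0D=13: acc |= 13<<0 -> acc=13 shift=7 [end]
Varint 4: bytes[8:9] = 0D -> value 13 (1 byte(s))
  byte[9]=0xA2 cont=1 payload=0x22=34: acc |= 34<<0 -> acc=34 shift=7
  byte[10]=0x85 cont=1 payload=0x05=5: acc |= 5<<7 -> acc=674 shift=14
  byte[11]=0x65 cont=0 payload=0x65=101: acc |= 101<<14 -> acc=1655458 shift=21 [end]
Varint 5: bytes[9:12] = A2 85 65 -> value 1655458 (3 byte(s))
  byte[12]=0xC0 cont=1 payload=0x40=64: acc |= 64<<0 -> acc=64 shift=7
  byte[13]=0x91 cont=1 payload=0x11=17: acc |= 17<<7 -> acc=2240 shift=14
  byte[14]=0xD8 cont=1 payload=0x58=88: acc |= 88<<14 -> acc=1444032 shift=21
  byte[15]=0x2A cont=0 payload=0x2A=42: acc |= 42<<21 -> acc=89524416 shift=28 [end]
Varint 6: bytes[12:16] = C0 91 D8 2A -> value 89524416 (4 byte(s))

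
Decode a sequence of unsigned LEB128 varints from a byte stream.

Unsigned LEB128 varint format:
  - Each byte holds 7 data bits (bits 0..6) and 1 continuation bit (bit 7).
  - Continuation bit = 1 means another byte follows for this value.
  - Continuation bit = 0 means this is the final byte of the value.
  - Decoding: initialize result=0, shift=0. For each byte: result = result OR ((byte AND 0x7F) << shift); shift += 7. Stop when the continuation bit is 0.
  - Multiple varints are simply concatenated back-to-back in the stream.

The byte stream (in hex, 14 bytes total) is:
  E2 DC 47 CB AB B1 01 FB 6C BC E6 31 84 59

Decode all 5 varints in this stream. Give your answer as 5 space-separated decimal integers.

Answer: 1175138 2905547 13947 815932 11396

Derivation:
  byte[0]=0xE2 cont=1 payload=0x62=98: acc |= 98<<0 -> acc=98 shift=7
  byte[1]=0xDC cont=1 payload=0x5C=92: acc |= 92<<7 -> acc=11874 shift=14
  byte[2]=0x47 cont=0 payload=0x47=71: acc |= 71<<14 -> acc=1175138 shift=21 [end]
Varint 1: bytes[0:3] = E2 DC 47 -> value 1175138 (3 byte(s))
  byte[3]=0xCB cont=1 payload=0x4B=75: acc |= 75<<0 -> acc=75 shift=7
  byte[4]=0xAB cont=1 payload=0x2B=43: acc |= 43<<7 -> acc=5579 shift=14
  byte[5]=0xB1 cont=1 payload=0x31=49: acc |= 49<<14 -> acc=808395 shift=21
  byte[6]=0x01 cont=0 payload=0x01=1: acc |= 1<<21 -> acc=2905547 shift=28 [end]
Varint 2: bytes[3:7] = CB AB B1 01 -> value 2905547 (4 byte(s))
  byte[7]=0xFB cont=1 payload=0x7B=123: acc |= 123<<0 -> acc=123 shift=7
  byte[8]=0x6C cont=0 payload=0x6C=108: acc |= 108<<7 -> acc=13947 shift=14 [end]
Varint 3: bytes[7:9] = FB 6C -> value 13947 (2 byte(s))
  byte[9]=0xBC cont=1 payload=0x3C=60: acc |= 60<<0 -> acc=60 shift=7
  byte[10]=0xE6 cont=1 payload=0x66=102: acc |= 102<<7 -> acc=13116 shift=14
  byte[11]=0x31 cont=0 payload=0x31=49: acc |= 49<<14 -> acc=815932 shift=21 [end]
Varint 4: bytes[9:12] = BC E6 31 -> value 815932 (3 byte(s))
  byte[12]=0x84 cont=1 payload=0x04=4: acc |= 4<<0 -> acc=4 shift=7
  byte[13]=0x59 cont=0 payload=0x59=89: acc |= 89<<7 -> acc=11396 shift=14 [end]
Varint 5: bytes[12:14] = 84 59 -> value 11396 (2 byte(s))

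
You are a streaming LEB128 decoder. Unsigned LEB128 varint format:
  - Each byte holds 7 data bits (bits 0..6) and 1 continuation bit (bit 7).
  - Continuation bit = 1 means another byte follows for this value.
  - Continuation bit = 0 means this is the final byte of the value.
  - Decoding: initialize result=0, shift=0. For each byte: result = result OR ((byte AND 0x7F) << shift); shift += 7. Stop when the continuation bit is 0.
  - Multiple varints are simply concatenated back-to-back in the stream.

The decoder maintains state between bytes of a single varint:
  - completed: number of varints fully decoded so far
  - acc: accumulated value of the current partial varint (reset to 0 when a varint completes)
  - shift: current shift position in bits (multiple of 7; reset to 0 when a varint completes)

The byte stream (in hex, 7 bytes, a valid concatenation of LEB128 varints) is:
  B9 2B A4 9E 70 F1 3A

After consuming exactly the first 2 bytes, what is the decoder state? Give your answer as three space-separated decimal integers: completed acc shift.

byte[0]=0xB9 cont=1 payload=0x39: acc |= 57<<0 -> completed=0 acc=57 shift=7
byte[1]=0x2B cont=0 payload=0x2B: varint #1 complete (value=5561); reset -> completed=1 acc=0 shift=0

Answer: 1 0 0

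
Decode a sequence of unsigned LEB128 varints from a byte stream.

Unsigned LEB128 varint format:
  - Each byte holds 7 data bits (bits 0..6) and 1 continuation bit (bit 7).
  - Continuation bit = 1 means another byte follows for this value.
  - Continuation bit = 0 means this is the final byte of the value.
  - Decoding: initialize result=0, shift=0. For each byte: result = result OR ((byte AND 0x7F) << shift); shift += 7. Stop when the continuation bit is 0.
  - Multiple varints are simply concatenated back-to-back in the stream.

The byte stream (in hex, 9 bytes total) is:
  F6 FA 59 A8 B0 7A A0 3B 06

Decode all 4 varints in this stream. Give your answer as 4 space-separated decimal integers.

  byte[0]=0xF6 cont=1 payload=0x76=118: acc |= 118<<0 -> acc=118 shift=7
  byte[1]=0xFA cont=1 payload=0x7A=122: acc |= 122<<7 -> acc=15734 shift=14
  byte[2]=0x59 cont=0 payload=0x59=89: acc |= 89<<14 -> acc=1473910 shift=21 [end]
Varint 1: bytes[0:3] = F6 FA 59 -> value 1473910 (3 byte(s))
  byte[3]=0xA8 cont=1 payload=0x28=40: acc |= 40<<0 -> acc=40 shift=7
  byte[4]=0xB0 cont=1 payload=0x30=48: acc |= 48<<7 -> acc=6184 shift=14
  byte[5]=0x7A cont=0 payload=0x7A=122: acc |= 122<<14 -> acc=2005032 shift=21 [end]
Varint 2: bytes[3:6] = A8 B0 7A -> value 2005032 (3 byte(s))
  byte[6]=0xA0 cont=1 payload=0x20=32: acc |= 32<<0 -> acc=32 shift=7
  byte[7]=0x3B cont=0 payload=0x3B=59: acc |= 59<<7 -> acc=7584 shift=14 [end]
Varint 3: bytes[6:8] = A0 3B -> value 7584 (2 byte(s))
  byte[8]=0x06 cont=0 payload=0x06=6: acc |= 6<<0 -> acc=6 shift=7 [end]
Varint 4: bytes[8:9] = 06 -> value 6 (1 byte(s))

Answer: 1473910 2005032 7584 6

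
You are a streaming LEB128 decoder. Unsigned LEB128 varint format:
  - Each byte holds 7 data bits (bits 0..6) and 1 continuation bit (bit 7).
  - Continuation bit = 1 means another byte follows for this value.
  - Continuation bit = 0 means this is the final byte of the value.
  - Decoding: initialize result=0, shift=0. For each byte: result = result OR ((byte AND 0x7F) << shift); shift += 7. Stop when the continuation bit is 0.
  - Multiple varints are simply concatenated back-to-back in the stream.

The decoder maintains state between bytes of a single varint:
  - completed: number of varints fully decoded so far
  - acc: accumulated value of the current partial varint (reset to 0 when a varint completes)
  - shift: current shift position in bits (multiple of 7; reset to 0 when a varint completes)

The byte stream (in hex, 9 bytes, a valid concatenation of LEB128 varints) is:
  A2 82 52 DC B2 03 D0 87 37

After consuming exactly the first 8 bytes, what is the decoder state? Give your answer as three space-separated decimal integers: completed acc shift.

Answer: 2 976 14

Derivation:
byte[0]=0xA2 cont=1 payload=0x22: acc |= 34<<0 -> completed=0 acc=34 shift=7
byte[1]=0x82 cont=1 payload=0x02: acc |= 2<<7 -> completed=0 acc=290 shift=14
byte[2]=0x52 cont=0 payload=0x52: varint #1 complete (value=1343778); reset -> completed=1 acc=0 shift=0
byte[3]=0xDC cont=1 payload=0x5C: acc |= 92<<0 -> completed=1 acc=92 shift=7
byte[4]=0xB2 cont=1 payload=0x32: acc |= 50<<7 -> completed=1 acc=6492 shift=14
byte[5]=0x03 cont=0 payload=0x03: varint #2 complete (value=55644); reset -> completed=2 acc=0 shift=0
byte[6]=0xD0 cont=1 payload=0x50: acc |= 80<<0 -> completed=2 acc=80 shift=7
byte[7]=0x87 cont=1 payload=0x07: acc |= 7<<7 -> completed=2 acc=976 shift=14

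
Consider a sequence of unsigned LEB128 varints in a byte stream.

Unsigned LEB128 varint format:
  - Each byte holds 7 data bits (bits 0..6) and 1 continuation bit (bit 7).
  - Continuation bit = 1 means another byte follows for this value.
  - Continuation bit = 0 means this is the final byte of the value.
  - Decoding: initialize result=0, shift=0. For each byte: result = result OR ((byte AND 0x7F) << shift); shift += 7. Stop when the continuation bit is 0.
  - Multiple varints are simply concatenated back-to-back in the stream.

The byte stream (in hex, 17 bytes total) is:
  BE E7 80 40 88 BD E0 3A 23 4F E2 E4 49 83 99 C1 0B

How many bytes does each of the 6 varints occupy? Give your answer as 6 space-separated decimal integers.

  byte[0]=0xBE cont=1 payload=0x3E=62: acc |= 62<<0 -> acc=62 shift=7
  byte[1]=0xE7 cont=1 payload=0x67=103: acc |= 103<<7 -> acc=13246 shift=14
  byte[2]=0x80 cont=1 payload=0x00=0: acc |= 0<<14 -> acc=13246 shift=21
  byte[3]=0x40 cont=0 payload=0x40=64: acc |= 64<<21 -> acc=134230974 shift=28 [end]
Varint 1: bytes[0:4] = BE E7 80 40 -> value 134230974 (4 byte(s))
  byte[4]=0x88 cont=1 payload=0x08=8: acc |= 8<<0 -> acc=8 shift=7
  byte[5]=0xBD cont=1 payload=0x3D=61: acc |= 61<<7 -> acc=7816 shift=14
  byte[6]=0xE0 cont=1 payload=0x60=96: acc |= 96<<14 -> acc=1580680 shift=21
  byte[7]=0x3A cont=0 payload=0x3A=58: acc |= 58<<21 -> acc=123215496 shift=28 [end]
Varint 2: bytes[4:8] = 88 BD E0 3A -> value 123215496 (4 byte(s))
  byte[8]=0x23 cont=0 payload=0x23=35: acc |= 35<<0 -> acc=35 shift=7 [end]
Varint 3: bytes[8:9] = 23 -> value 35 (1 byte(s))
  byte[9]=0x4F cont=0 payload=0x4F=79: acc |= 79<<0 -> acc=79 shift=7 [end]
Varint 4: bytes[9:10] = 4F -> value 79 (1 byte(s))
  byte[10]=0xE2 cont=1 payload=0x62=98: acc |= 98<<0 -> acc=98 shift=7
  byte[11]=0xE4 cont=1 payload=0x64=100: acc |= 100<<7 -> acc=12898 shift=14
  byte[12]=0x49 cont=0 payload=0x49=73: acc |= 73<<14 -> acc=1208930 shift=21 [end]
Varint 5: bytes[10:13] = E2 E4 49 -> value 1208930 (3 byte(s))
  byte[13]=0x83 cont=1 payload=0x03=3: acc |= 3<<0 -> acc=3 shift=7
  byte[14]=0x99 cont=1 payload=0x19=25: acc |= 25<<7 -> acc=3203 shift=14
  byte[15]=0xC1 cont=1 payload=0x41=65: acc |= 65<<14 -> acc=1068163 shift=21
  byte[16]=0x0B cont=0 payload=0x0B=11: acc |= 11<<21 -> acc=24136835 shift=28 [end]
Varint 6: bytes[13:17] = 83 99 C1 0B -> value 24136835 (4 byte(s))

Answer: 4 4 1 1 3 4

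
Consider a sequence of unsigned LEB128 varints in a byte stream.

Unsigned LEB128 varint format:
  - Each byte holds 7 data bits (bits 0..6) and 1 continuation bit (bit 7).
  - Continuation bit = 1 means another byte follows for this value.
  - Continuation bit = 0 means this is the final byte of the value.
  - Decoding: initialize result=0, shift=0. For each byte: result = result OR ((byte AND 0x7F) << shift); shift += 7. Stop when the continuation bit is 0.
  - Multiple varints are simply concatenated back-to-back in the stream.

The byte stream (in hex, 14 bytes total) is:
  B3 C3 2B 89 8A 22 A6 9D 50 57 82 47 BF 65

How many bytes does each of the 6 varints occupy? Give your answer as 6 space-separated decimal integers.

  byte[0]=0xB3 cont=1 payload=0x33=51: acc |= 51<<0 -> acc=51 shift=7
  byte[1]=0xC3 cont=1 payload=0x43=67: acc |= 67<<7 -> acc=8627 shift=14
  byte[2]=0x2B cont=0 payload=0x2B=43: acc |= 43<<14 -> acc=713139 shift=21 [end]
Varint 1: bytes[0:3] = B3 C3 2B -> value 713139 (3 byte(s))
  byte[3]=0x89 cont=1 payload=0x09=9: acc |= 9<<0 -> acc=9 shift=7
  byte[4]=0x8A cont=1 payload=0x0A=10: acc |= 10<<7 -> acc=1289 shift=14
  byte[5]=0x22 cont=0 payload=0x22=34: acc |= 34<<14 -> acc=558345 shift=21 [end]
Varint 2: bytes[3:6] = 89 8A 22 -> value 558345 (3 byte(s))
  byte[6]=0xA6 cont=1 payload=0x26=38: acc |= 38<<0 -> acc=38 shift=7
  byte[7]=0x9D cont=1 payload=0x1D=29: acc |= 29<<7 -> acc=3750 shift=14
  byte[8]=0x50 cont=0 payload=0x50=80: acc |= 80<<14 -> acc=1314470 shift=21 [end]
Varint 3: bytes[6:9] = A6 9D 50 -> value 1314470 (3 byte(s))
  byte[9]=0x57 cont=0 payload=0x57=87: acc |= 87<<0 -> acc=87 shift=7 [end]
Varint 4: bytes[9:10] = 57 -> value 87 (1 byte(s))
  byte[10]=0x82 cont=1 payload=0x02=2: acc |= 2<<0 -> acc=2 shift=7
  byte[11]=0x47 cont=0 payload=0x47=71: acc |= 71<<7 -> acc=9090 shift=14 [end]
Varint 5: bytes[10:12] = 82 47 -> value 9090 (2 byte(s))
  byte[12]=0xBF cont=1 payload=0x3F=63: acc |= 63<<0 -> acc=63 shift=7
  byte[13]=0x65 cont=0 payload=0x65=101: acc |= 101<<7 -> acc=12991 shift=14 [end]
Varint 6: bytes[12:14] = BF 65 -> value 12991 (2 byte(s))

Answer: 3 3 3 1 2 2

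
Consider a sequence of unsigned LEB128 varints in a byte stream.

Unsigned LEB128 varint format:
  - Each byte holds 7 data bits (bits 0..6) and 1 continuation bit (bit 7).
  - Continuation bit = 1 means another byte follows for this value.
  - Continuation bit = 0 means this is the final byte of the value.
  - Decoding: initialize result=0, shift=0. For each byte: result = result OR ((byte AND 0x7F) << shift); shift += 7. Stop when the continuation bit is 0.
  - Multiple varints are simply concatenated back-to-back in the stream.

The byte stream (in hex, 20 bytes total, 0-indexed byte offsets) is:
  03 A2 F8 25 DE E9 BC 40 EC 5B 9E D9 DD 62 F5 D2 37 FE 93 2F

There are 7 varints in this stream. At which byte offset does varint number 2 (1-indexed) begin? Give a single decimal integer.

Answer: 1

Derivation:
  byte[0]=0x03 cont=0 payload=0x03=3: acc |= 3<<0 -> acc=3 shift=7 [end]
Varint 1: bytes[0:1] = 03 -> value 3 (1 byte(s))
  byte[1]=0xA2 cont=1 payload=0x22=34: acc |= 34<<0 -> acc=34 shift=7
  byte[2]=0xF8 cont=1 payload=0x78=120: acc |= 120<<7 -> acc=15394 shift=14
  byte[3]=0x25 cont=0 payload=0x25=37: acc |= 37<<14 -> acc=621602 shift=21 [end]
Varint 2: bytes[1:4] = A2 F8 25 -> value 621602 (3 byte(s))
  byte[4]=0xDE cont=1 payload=0x5E=94: acc |= 94<<0 -> acc=94 shift=7
  byte[5]=0xE9 cont=1 payload=0x69=105: acc |= 105<<7 -> acc=13534 shift=14
  byte[6]=0xBC cont=1 payload=0x3C=60: acc |= 60<<14 -> acc=996574 shift=21
  byte[7]=0x40 cont=0 payload=0x40=64: acc |= 64<<21 -> acc=135214302 shift=28 [end]
Varint 3: bytes[4:8] = DE E9 BC 40 -> value 135214302 (4 byte(s))
  byte[8]=0xEC cont=1 payload=0x6C=108: acc |= 108<<0 -> acc=108 shift=7
  byte[9]=0x5B cont=0 payload=0x5B=91: acc |= 91<<7 -> acc=11756 shift=14 [end]
Varint 4: bytes[8:10] = EC 5B -> value 11756 (2 byte(s))
  byte[10]=0x9E cont=1 payload=0x1E=30: acc |= 30<<0 -> acc=30 shift=7
  byte[11]=0xD9 cont=1 payload=0x59=89: acc |= 89<<7 -> acc=11422 shift=14
  byte[12]=0xDD cont=1 payload=0x5D=93: acc |= 93<<14 -> acc=1535134 shift=21
  byte[13]=0x62 cont=0 payload=0x62=98: acc |= 98<<21 -> acc=207056030 shift=28 [end]
Varint 5: bytes[10:14] = 9E D9 DD 62 -> value 207056030 (4 byte(s))
  byte[14]=0xF5 cont=1 payload=0x75=117: acc |= 117<<0 -> acc=117 shift=7
  byte[15]=0xD2 cont=1 payload=0x52=82: acc |= 82<<7 -> acc=10613 shift=14
  byte[16]=0x37 cont=0 payload=0x37=55: acc |= 55<<14 -> acc=911733 shift=21 [end]
Varint 6: bytes[14:17] = F5 D2 37 -> value 911733 (3 byte(s))
  byte[17]=0xFE cont=1 payload=0x7E=126: acc |= 126<<0 -> acc=126 shift=7
  byte[18]=0x93 cont=1 payload=0x13=19: acc |= 19<<7 -> acc=2558 shift=14
  byte[19]=0x2F cont=0 payload=0x2F=47: acc |= 47<<14 -> acc=772606 shift=21 [end]
Varint 7: bytes[17:20] = FE 93 2F -> value 772606 (3 byte(s))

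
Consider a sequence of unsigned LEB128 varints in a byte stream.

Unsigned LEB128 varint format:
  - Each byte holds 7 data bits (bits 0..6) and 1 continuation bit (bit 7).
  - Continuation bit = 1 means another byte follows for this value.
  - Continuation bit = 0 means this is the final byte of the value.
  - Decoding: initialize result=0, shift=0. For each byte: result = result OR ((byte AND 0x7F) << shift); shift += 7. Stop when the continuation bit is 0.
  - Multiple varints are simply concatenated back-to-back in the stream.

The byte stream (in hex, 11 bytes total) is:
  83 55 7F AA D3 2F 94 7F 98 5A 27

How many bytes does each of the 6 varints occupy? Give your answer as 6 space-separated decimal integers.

  byte[0]=0x83 cont=1 payload=0x03=3: acc |= 3<<0 -> acc=3 shift=7
  byte[1]=0x55 cont=0 payload=0x55=85: acc |= 85<<7 -> acc=10883 shift=14 [end]
Varint 1: bytes[0:2] = 83 55 -> value 10883 (2 byte(s))
  byte[2]=0x7F cont=0 payload=0x7F=127: acc |= 127<<0 -> acc=127 shift=7 [end]
Varint 2: bytes[2:3] = 7F -> value 127 (1 byte(s))
  byte[3]=0xAA cont=1 payload=0x2A=42: acc |= 42<<0 -> acc=42 shift=7
  byte[4]=0xD3 cont=1 payload=0x53=83: acc |= 83<<7 -> acc=10666 shift=14
  byte[5]=0x2F cont=0 payload=0x2F=47: acc |= 47<<14 -> acc=780714 shift=21 [end]
Varint 3: bytes[3:6] = AA D3 2F -> value 780714 (3 byte(s))
  byte[6]=0x94 cont=1 payload=0x14=20: acc |= 20<<0 -> acc=20 shift=7
  byte[7]=0x7F cont=0 payload=0x7F=127: acc |= 127<<7 -> acc=16276 shift=14 [end]
Varint 4: bytes[6:8] = 94 7F -> value 16276 (2 byte(s))
  byte[8]=0x98 cont=1 payload=0x18=24: acc |= 24<<0 -> acc=24 shift=7
  byte[9]=0x5A cont=0 payload=0x5A=90: acc |= 90<<7 -> acc=11544 shift=14 [end]
Varint 5: bytes[8:10] = 98 5A -> value 11544 (2 byte(s))
  byte[10]=0x27 cont=0 payload=0x27=39: acc |= 39<<0 -> acc=39 shift=7 [end]
Varint 6: bytes[10:11] = 27 -> value 39 (1 byte(s))

Answer: 2 1 3 2 2 1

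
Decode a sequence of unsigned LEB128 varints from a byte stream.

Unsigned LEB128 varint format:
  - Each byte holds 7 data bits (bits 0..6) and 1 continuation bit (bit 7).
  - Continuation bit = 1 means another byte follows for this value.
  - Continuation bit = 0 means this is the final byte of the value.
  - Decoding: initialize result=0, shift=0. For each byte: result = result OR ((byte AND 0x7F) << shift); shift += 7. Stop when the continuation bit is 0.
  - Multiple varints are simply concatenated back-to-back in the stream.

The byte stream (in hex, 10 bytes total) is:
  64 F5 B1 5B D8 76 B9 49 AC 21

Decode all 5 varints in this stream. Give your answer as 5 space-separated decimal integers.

Answer: 100 1497333 15192 9401 4268

Derivation:
  byte[0]=0x64 cont=0 payload=0x64=100: acc |= 100<<0 -> acc=100 shift=7 [end]
Varint 1: bytes[0:1] = 64 -> value 100 (1 byte(s))
  byte[1]=0xF5 cont=1 payload=0x75=117: acc |= 117<<0 -> acc=117 shift=7
  byte[2]=0xB1 cont=1 payload=0x31=49: acc |= 49<<7 -> acc=6389 shift=14
  byte[3]=0x5B cont=0 payload=0x5B=91: acc |= 91<<14 -> acc=1497333 shift=21 [end]
Varint 2: bytes[1:4] = F5 B1 5B -> value 1497333 (3 byte(s))
  byte[4]=0xD8 cont=1 payload=0x58=88: acc |= 88<<0 -> acc=88 shift=7
  byte[5]=0x76 cont=0 payload=0x76=118: acc |= 118<<7 -> acc=15192 shift=14 [end]
Varint 3: bytes[4:6] = D8 76 -> value 15192 (2 byte(s))
  byte[6]=0xB9 cont=1 payload=0x39=57: acc |= 57<<0 -> acc=57 shift=7
  byte[7]=0x49 cont=0 payload=0x49=73: acc |= 73<<7 -> acc=9401 shift=14 [end]
Varint 4: bytes[6:8] = B9 49 -> value 9401 (2 byte(s))
  byte[8]=0xAC cont=1 payload=0x2C=44: acc |= 44<<0 -> acc=44 shift=7
  byte[9]=0x21 cont=0 payload=0x21=33: acc |= 33<<7 -> acc=4268 shift=14 [end]
Varint 5: bytes[8:10] = AC 21 -> value 4268 (2 byte(s))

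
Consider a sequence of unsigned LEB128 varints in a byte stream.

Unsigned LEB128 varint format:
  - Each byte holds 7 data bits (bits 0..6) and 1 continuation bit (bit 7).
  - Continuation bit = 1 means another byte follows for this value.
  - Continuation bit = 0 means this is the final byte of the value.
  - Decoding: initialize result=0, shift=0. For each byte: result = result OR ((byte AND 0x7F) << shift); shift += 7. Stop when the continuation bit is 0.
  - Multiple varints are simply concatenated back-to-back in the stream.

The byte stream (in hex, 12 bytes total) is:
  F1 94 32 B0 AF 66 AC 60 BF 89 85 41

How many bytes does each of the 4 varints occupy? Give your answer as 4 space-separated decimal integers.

  byte[0]=0xF1 cont=1 payload=0x71=113: acc |= 113<<0 -> acc=113 shift=7
  byte[1]=0x94 cont=1 payload=0x14=20: acc |= 20<<7 -> acc=2673 shift=14
  byte[2]=0x32 cont=0 payload=0x32=50: acc |= 50<<14 -> acc=821873 shift=21 [end]
Varint 1: bytes[0:3] = F1 94 32 -> value 821873 (3 byte(s))
  byte[3]=0xB0 cont=1 payload=0x30=48: acc |= 48<<0 -> acc=48 shift=7
  byte[4]=0xAF cont=1 payload=0x2F=47: acc |= 47<<7 -> acc=6064 shift=14
  byte[5]=0x66 cont=0 payload=0x66=102: acc |= 102<<14 -> acc=1677232 shift=21 [end]
Varint 2: bytes[3:6] = B0 AF 66 -> value 1677232 (3 byte(s))
  byte[6]=0xAC cont=1 payload=0x2C=44: acc |= 44<<0 -> acc=44 shift=7
  byte[7]=0x60 cont=0 payload=0x60=96: acc |= 96<<7 -> acc=12332 shift=14 [end]
Varint 3: bytes[6:8] = AC 60 -> value 12332 (2 byte(s))
  byte[8]=0xBF cont=1 payload=0x3F=63: acc |= 63<<0 -> acc=63 shift=7
  byte[9]=0x89 cont=1 payload=0x09=9: acc |= 9<<7 -> acc=1215 shift=14
  byte[10]=0x85 cont=1 payload=0x05=5: acc |= 5<<14 -> acc=83135 shift=21
  byte[11]=0x41 cont=0 payload=0x41=65: acc |= 65<<21 -> acc=136398015 shift=28 [end]
Varint 4: bytes[8:12] = BF 89 85 41 -> value 136398015 (4 byte(s))

Answer: 3 3 2 4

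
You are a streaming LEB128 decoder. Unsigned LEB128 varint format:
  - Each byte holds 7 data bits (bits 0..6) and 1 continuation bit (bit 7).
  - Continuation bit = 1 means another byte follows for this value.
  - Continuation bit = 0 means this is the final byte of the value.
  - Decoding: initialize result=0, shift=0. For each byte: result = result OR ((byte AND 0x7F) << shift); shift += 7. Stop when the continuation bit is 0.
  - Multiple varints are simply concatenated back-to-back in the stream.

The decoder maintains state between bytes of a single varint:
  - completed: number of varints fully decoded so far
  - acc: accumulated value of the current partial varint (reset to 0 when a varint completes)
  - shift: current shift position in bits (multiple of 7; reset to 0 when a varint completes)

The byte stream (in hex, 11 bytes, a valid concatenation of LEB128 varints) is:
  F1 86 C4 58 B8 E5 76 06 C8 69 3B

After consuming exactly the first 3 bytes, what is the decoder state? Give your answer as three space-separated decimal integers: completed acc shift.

Answer: 0 1114993 21

Derivation:
byte[0]=0xF1 cont=1 payload=0x71: acc |= 113<<0 -> completed=0 acc=113 shift=7
byte[1]=0x86 cont=1 payload=0x06: acc |= 6<<7 -> completed=0 acc=881 shift=14
byte[2]=0xC4 cont=1 payload=0x44: acc |= 68<<14 -> completed=0 acc=1114993 shift=21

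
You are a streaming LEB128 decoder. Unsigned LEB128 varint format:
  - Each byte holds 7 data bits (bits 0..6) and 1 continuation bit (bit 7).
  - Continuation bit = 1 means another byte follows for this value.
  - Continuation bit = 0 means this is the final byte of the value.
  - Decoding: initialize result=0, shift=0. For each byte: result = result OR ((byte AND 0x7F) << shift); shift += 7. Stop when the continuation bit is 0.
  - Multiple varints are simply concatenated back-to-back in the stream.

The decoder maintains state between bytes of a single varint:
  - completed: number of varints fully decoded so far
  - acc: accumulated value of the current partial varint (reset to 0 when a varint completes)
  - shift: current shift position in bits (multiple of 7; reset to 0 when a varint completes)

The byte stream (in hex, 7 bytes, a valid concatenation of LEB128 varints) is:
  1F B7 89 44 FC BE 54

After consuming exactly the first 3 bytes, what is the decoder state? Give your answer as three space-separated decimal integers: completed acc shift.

byte[0]=0x1F cont=0 payload=0x1F: varint #1 complete (value=31); reset -> completed=1 acc=0 shift=0
byte[1]=0xB7 cont=1 payload=0x37: acc |= 55<<0 -> completed=1 acc=55 shift=7
byte[2]=0x89 cont=1 payload=0x09: acc |= 9<<7 -> completed=1 acc=1207 shift=14

Answer: 1 1207 14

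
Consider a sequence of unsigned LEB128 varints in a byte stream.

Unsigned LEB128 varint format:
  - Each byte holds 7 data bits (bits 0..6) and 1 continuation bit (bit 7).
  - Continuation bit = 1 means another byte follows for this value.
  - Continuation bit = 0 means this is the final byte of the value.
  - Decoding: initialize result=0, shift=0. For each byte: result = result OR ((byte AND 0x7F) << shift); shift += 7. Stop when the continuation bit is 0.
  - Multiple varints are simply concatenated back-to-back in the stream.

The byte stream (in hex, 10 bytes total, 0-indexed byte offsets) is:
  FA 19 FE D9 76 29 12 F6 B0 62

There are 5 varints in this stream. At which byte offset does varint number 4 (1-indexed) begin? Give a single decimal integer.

Answer: 6

Derivation:
  byte[0]=0xFA cont=1 payload=0x7A=122: acc |= 122<<0 -> acc=122 shift=7
  byte[1]=0x19 cont=0 payload=0x19=25: acc |= 25<<7 -> acc=3322 shift=14 [end]
Varint 1: bytes[0:2] = FA 19 -> value 3322 (2 byte(s))
  byte[2]=0xFE cont=1 payload=0x7E=126: acc |= 126<<0 -> acc=126 shift=7
  byte[3]=0xD9 cont=1 payload=0x59=89: acc |= 89<<7 -> acc=11518 shift=14
  byte[4]=0x76 cont=0 payload=0x76=118: acc |= 118<<14 -> acc=1944830 shift=21 [end]
Varint 2: bytes[2:5] = FE D9 76 -> value 1944830 (3 byte(s))
  byte[5]=0x29 cont=0 payload=0x29=41: acc |= 41<<0 -> acc=41 shift=7 [end]
Varint 3: bytes[5:6] = 29 -> value 41 (1 byte(s))
  byte[6]=0x12 cont=0 payload=0x12=18: acc |= 18<<0 -> acc=18 shift=7 [end]
Varint 4: bytes[6:7] = 12 -> value 18 (1 byte(s))
  byte[7]=0xF6 cont=1 payload=0x76=118: acc |= 118<<0 -> acc=118 shift=7
  byte[8]=0xB0 cont=1 payload=0x30=48: acc |= 48<<7 -> acc=6262 shift=14
  byte[9]=0x62 cont=0 payload=0x62=98: acc |= 98<<14 -> acc=1611894 shift=21 [end]
Varint 5: bytes[7:10] = F6 B0 62 -> value 1611894 (3 byte(s))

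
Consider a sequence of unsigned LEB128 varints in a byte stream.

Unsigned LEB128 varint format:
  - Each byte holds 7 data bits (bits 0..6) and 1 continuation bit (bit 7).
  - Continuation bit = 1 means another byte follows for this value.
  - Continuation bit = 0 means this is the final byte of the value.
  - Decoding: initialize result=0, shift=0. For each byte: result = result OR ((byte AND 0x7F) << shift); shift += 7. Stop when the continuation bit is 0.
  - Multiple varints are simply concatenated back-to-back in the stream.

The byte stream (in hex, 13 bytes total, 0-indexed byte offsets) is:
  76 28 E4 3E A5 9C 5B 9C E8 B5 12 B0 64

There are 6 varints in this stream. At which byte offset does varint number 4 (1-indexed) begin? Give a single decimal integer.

  byte[0]=0x76 cont=0 payload=0x76=118: acc |= 118<<0 -> acc=118 shift=7 [end]
Varint 1: bytes[0:1] = 76 -> value 118 (1 byte(s))
  byte[1]=0x28 cont=0 payload=0x28=40: acc |= 40<<0 -> acc=40 shift=7 [end]
Varint 2: bytes[1:2] = 28 -> value 40 (1 byte(s))
  byte[2]=0xE4 cont=1 payload=0x64=100: acc |= 100<<0 -> acc=100 shift=7
  byte[3]=0x3E cont=0 payload=0x3E=62: acc |= 62<<7 -> acc=8036 shift=14 [end]
Varint 3: bytes[2:4] = E4 3E -> value 8036 (2 byte(s))
  byte[4]=0xA5 cont=1 payload=0x25=37: acc |= 37<<0 -> acc=37 shift=7
  byte[5]=0x9C cont=1 payload=0x1C=28: acc |= 28<<7 -> acc=3621 shift=14
  byte[6]=0x5B cont=0 payload=0x5B=91: acc |= 91<<14 -> acc=1494565 shift=21 [end]
Varint 4: bytes[4:7] = A5 9C 5B -> value 1494565 (3 byte(s))
  byte[7]=0x9C cont=1 payload=0x1C=28: acc |= 28<<0 -> acc=28 shift=7
  byte[8]=0xE8 cont=1 payload=0x68=104: acc |= 104<<7 -> acc=13340 shift=14
  byte[9]=0xB5 cont=1 payload=0x35=53: acc |= 53<<14 -> acc=881692 shift=21
  byte[10]=0x12 cont=0 payload=0x12=18: acc |= 18<<21 -> acc=38630428 shift=28 [end]
Varint 5: bytes[7:11] = 9C E8 B5 12 -> value 38630428 (4 byte(s))
  byte[11]=0xB0 cont=1 payload=0x30=48: acc |= 48<<0 -> acc=48 shift=7
  byte[12]=0x64 cont=0 payload=0x64=100: acc |= 100<<7 -> acc=12848 shift=14 [end]
Varint 6: bytes[11:13] = B0 64 -> value 12848 (2 byte(s))

Answer: 4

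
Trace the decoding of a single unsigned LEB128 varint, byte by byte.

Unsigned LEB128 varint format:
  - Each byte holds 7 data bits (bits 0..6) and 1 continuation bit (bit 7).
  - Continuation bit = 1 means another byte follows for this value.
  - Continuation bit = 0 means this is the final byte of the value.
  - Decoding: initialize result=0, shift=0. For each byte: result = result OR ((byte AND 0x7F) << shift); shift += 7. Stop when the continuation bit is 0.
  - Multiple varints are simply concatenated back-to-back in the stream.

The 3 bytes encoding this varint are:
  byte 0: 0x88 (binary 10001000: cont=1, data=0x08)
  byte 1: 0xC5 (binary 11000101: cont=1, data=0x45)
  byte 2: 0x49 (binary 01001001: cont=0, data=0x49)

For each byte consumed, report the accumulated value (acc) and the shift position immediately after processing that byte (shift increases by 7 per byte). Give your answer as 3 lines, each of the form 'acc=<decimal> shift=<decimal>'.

Answer: acc=8 shift=7
acc=8840 shift=14
acc=1204872 shift=21

Derivation:
byte 0=0x88: payload=0x08=8, contrib = 8<<0 = 8; acc -> 8, shift -> 7
byte 1=0xC5: payload=0x45=69, contrib = 69<<7 = 8832; acc -> 8840, shift -> 14
byte 2=0x49: payload=0x49=73, contrib = 73<<14 = 1196032; acc -> 1204872, shift -> 21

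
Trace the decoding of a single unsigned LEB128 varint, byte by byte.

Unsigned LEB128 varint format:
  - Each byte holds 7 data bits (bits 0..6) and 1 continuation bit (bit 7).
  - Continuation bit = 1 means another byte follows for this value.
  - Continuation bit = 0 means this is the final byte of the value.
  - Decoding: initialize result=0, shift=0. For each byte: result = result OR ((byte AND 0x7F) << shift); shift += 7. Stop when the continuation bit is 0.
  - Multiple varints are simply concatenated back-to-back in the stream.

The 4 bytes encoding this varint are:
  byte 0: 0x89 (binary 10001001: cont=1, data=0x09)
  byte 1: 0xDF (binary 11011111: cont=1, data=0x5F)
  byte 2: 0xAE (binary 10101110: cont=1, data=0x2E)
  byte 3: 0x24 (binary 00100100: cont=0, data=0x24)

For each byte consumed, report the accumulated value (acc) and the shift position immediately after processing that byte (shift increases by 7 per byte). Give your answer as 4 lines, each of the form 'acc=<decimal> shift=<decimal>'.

Answer: acc=9 shift=7
acc=12169 shift=14
acc=765833 shift=21
acc=76263305 shift=28

Derivation:
byte 0=0x89: payload=0x09=9, contrib = 9<<0 = 9; acc -> 9, shift -> 7
byte 1=0xDF: payload=0x5F=95, contrib = 95<<7 = 12160; acc -> 12169, shift -> 14
byte 2=0xAE: payload=0x2E=46, contrib = 46<<14 = 753664; acc -> 765833, shift -> 21
byte 3=0x24: payload=0x24=36, contrib = 36<<21 = 75497472; acc -> 76263305, shift -> 28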